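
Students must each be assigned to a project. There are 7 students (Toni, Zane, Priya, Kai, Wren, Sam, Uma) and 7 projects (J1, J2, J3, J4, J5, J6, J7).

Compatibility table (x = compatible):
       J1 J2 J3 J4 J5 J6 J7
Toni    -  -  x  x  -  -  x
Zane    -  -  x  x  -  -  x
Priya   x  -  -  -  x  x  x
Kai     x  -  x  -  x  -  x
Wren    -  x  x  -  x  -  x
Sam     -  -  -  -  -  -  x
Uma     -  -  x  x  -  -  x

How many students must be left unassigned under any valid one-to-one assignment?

1

A valid assignment of size 6: Toni-J4, Zane-J3, Priya-J6, Kai-J1, Wren-J5, Sam-J7.
The set {Toni, Zane, Sam, Uma} has only 3 neighbours ({J3, J4, J7}), so by Hall's theorem at most 6 of the 7 students can be matched.
That matches 6 of the 7, leaving 1 unmatched; no matching can do better.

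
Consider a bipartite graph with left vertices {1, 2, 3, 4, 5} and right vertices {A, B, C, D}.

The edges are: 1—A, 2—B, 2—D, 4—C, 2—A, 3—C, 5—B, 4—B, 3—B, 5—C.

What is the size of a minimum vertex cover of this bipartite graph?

{1, 2, B, C} is a vertex cover of size 4: every edge has an endpoint in this set.
No smaller cover exists because 1–A, 2–D, 3–C, 4–B is a matching of size 4, and a cover must include an endpoint of each of these disjoint edges (König's theorem).

4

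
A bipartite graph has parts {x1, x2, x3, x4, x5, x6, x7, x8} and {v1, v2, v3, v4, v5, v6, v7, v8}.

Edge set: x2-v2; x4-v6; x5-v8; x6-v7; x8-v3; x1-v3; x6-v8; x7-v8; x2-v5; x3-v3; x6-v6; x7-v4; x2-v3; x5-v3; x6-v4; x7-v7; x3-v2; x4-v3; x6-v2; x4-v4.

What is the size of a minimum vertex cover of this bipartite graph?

7

A maximum matching has 7 edges (e.g. x1–v3, x2–v5, x3–v2, x4–v4, x5–v8, x6–v6, x7–v7).
By König's theorem the minimum vertex cover has the same size. One such cover is {x2, x3, x4, x5, x6, x7, v3}.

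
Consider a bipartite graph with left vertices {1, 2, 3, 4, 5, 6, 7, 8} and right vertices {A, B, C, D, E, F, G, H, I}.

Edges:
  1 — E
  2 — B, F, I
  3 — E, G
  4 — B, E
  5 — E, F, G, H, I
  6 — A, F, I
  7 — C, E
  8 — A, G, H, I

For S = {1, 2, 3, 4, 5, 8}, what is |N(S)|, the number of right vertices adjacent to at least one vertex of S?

7

The union of neighbours of {1, 2, 3, 4, 5, 8} is {A, B, E, F, G, H, I}, which has 7 elements.
Since |N(S)| = 7 ≥ |S| = 6, Hall's condition holds for this subset.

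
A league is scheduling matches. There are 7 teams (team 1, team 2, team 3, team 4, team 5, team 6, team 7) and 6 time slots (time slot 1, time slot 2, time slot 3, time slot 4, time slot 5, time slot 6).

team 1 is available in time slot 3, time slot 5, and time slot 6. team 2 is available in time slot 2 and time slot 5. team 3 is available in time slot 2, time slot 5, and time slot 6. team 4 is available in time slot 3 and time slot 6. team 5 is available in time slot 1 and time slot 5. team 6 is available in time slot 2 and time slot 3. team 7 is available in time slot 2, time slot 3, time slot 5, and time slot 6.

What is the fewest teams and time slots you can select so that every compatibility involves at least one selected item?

{team 5, time slot 2, time slot 3, time slot 5, time slot 6} is a vertex cover of size 5: every edge has an endpoint in this set.
No smaller cover exists because team 1–time slot 5, team 2–time slot 2, team 3–time slot 6, team 4–time slot 3, team 5–time slot 1 is a matching of size 5, and a cover must include an endpoint of each of these disjoint edges (König's theorem).

5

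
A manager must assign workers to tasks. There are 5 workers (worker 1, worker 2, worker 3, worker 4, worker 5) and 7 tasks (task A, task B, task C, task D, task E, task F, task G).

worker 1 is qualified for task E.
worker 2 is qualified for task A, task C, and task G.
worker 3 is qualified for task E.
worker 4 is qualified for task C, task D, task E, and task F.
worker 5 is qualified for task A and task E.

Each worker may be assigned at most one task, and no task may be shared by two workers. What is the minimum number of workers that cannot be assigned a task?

A valid assignment of size 4: worker 1→task E, worker 2→task G, worker 4→task D, worker 5→task A.
The set {worker 1, worker 3} has only 1 neighbour ({task E}), so by Hall's theorem at most 4 of the 5 workers can be matched.
That matches 4 of the 5, leaving 1 unmatched; no matching can do better.

1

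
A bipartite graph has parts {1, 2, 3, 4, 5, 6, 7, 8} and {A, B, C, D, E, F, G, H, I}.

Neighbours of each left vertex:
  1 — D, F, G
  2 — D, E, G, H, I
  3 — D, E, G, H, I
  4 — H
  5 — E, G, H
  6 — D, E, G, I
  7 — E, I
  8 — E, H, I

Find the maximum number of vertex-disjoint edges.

One maximum matching: 1→F, 2→D, 3→I, 4→H, 5→G, 6→E.
The set {2, 3, 4, 5, 6, 7, 8} has only 5 neighbours ({D, E, G, H, I}), so by Hall's theorem at most 6 of the 8 left vertices can be matched.

6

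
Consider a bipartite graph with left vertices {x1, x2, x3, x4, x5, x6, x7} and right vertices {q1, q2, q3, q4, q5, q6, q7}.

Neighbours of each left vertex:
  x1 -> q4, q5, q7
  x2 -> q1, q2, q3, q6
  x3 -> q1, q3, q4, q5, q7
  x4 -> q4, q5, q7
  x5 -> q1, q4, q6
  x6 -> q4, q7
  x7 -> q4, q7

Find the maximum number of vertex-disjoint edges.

6

For example, pair x1–q4, x2–q2, x3–q1, x4–q5, x5–q6, x6–q7.
The set {x1, x4, x6, x7} has only 3 neighbours ({q4, q5, q7}), so by Hall's theorem at most 6 of the 7 left vertices can be matched.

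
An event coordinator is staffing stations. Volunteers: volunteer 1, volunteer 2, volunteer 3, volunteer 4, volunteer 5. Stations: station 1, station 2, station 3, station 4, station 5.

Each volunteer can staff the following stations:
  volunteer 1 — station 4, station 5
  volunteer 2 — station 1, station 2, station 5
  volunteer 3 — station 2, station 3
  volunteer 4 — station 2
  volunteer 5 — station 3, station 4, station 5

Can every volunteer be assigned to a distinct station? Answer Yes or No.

Yes

One maximum matching: volunteer 1→station 4, volunteer 2→station 1, volunteer 3→station 3, volunteer 4→station 2, volunteer 5→station 5.
Every volunteer is matched, so this is a perfect matching.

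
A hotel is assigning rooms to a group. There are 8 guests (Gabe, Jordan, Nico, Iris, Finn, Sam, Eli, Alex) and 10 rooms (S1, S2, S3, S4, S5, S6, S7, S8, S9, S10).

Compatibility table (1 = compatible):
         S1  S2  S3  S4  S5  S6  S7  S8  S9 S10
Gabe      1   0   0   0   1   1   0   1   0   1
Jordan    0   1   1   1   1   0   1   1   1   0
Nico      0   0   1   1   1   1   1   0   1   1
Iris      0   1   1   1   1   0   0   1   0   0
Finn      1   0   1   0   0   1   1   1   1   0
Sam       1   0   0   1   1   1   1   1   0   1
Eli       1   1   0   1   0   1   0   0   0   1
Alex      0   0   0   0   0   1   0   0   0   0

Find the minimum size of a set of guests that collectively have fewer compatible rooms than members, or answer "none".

A matching saturating every guest exists, for instance Gabe→S8, Jordan→S9, Nico→S3, Iris→S2, Finn→S1, Sam→S7, Eli→S4, Alex→S6.
By Hall's marriage theorem, this means |N(S)| ≥ |S| for every subset S, so no violating subset exists.

none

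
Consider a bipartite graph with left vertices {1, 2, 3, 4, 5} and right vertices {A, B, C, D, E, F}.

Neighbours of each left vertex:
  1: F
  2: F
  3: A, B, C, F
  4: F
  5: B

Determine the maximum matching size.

3

One maximum matching: 1–F, 3–C, 5–B.
The set {1, 2, 4} has only 1 neighbour ({F}), so by Hall's theorem at most 3 of the 5 left vertices can be matched.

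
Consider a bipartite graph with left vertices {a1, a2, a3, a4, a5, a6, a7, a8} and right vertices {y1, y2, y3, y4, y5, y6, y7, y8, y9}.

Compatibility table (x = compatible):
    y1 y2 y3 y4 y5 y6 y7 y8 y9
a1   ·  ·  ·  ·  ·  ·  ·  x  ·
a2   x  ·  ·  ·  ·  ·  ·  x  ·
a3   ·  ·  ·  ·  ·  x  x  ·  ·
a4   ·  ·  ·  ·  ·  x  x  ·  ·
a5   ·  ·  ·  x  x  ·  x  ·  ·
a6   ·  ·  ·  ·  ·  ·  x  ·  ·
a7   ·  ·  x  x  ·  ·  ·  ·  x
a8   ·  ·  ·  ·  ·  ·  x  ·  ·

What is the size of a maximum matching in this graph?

6

For example, pair a1–y8, a2–y1, a3–y6, a4–y7, a5–y4, a7–y3.
The set {a3, a4, a6, a8} has only 2 neighbours ({y6, y7}), so by Hall's theorem at most 6 of the 8 left vertices can be matched.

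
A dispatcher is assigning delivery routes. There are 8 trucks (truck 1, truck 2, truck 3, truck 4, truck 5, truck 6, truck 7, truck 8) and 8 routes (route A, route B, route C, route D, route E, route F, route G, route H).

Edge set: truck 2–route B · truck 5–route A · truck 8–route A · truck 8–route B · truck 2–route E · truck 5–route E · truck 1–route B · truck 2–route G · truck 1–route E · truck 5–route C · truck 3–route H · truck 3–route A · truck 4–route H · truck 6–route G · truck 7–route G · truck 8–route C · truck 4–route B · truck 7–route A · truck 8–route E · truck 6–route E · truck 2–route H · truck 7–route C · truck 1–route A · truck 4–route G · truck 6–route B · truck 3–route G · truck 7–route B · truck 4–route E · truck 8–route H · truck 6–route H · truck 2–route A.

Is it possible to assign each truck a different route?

The set {truck 1, truck 2, truck 3, truck 4, truck 5, truck 6, truck 7, truck 8} has only 6 neighbours ({route A, route B, route C, route E, route G, route H}), so by Hall's theorem at most 6 of the 8 trucks can be matched.
Hence no matching covers every truck.

No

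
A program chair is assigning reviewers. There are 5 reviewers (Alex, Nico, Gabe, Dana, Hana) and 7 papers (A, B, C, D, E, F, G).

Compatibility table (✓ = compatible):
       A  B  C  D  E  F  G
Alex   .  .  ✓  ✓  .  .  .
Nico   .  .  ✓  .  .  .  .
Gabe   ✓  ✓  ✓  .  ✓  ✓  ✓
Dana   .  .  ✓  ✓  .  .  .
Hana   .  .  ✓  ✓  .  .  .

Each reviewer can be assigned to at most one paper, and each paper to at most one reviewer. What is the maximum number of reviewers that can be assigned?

3

One maximum matching: Alex-D, Nico-C, Gabe-G.
The set {Alex, Nico, Dana, Hana} has only 2 neighbours ({C, D}), so by Hall's theorem at most 3 of the 5 reviewers can be matched.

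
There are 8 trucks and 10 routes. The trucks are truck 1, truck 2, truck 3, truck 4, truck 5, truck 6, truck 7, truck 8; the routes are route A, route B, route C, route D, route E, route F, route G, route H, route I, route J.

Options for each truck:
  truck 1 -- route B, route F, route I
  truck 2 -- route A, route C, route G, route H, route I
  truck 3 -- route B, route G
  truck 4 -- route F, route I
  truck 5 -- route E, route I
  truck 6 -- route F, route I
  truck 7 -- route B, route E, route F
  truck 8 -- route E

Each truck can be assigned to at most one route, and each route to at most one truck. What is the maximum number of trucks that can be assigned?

6

A valid assignment of size 6: truck 1–route B, truck 2–route H, truck 3–route G, truck 4–route F, truck 5–route E, truck 6–route I.
The set {truck 1, truck 4, truck 5, truck 6, truck 7, truck 8} has only 4 neighbours ({route B, route E, route F, route I}), so by Hall's theorem at most 6 of the 8 trucks can be matched.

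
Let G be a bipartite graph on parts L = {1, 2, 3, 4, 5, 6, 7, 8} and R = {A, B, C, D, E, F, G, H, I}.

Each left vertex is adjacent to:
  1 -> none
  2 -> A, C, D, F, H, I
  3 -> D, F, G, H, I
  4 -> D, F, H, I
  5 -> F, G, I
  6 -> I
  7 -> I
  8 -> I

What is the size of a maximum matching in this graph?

A valid assignment of size 5: 2–A, 3–G, 4–D, 5–F, 6–I.
The set {1, 6, 7, 8} has only 1 neighbour ({I}), so by Hall's theorem at most 5 of the 8 left vertices can be matched.

5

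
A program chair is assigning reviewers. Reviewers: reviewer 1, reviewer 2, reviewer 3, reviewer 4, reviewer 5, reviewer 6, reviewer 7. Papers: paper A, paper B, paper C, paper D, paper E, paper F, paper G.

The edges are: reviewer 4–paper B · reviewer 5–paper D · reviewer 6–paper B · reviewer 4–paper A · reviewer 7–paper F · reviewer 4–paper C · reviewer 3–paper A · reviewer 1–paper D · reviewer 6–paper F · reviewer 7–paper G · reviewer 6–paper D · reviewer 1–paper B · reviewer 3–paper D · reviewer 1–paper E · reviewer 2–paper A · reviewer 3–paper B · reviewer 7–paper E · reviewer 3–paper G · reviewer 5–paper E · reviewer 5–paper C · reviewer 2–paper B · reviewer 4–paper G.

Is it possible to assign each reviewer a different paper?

For example, pair reviewer 1–paper D, reviewer 2–paper A, reviewer 3–paper G, reviewer 4–paper B, reviewer 5–paper C, reviewer 6–paper F, reviewer 7–paper E.
All 7 reviewers are covered.

Yes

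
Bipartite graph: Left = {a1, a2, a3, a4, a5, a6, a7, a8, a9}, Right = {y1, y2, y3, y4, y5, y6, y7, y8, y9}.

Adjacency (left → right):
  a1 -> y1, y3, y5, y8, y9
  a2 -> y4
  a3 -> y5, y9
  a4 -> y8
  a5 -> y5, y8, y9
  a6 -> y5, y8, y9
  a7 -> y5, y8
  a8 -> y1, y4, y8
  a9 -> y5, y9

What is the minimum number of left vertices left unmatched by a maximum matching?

A valid assignment of size 6: a1-y3, a2-y4, a3-y9, a4-y8, a5-y5, a8-y1.
The set {a3, a4, a5, a6, a7, a9} has only 3 neighbours ({y5, y8, y9}), so by Hall's theorem at most 6 of the 9 left vertices can be matched.
That matches 6 of the 9, leaving 3 unmatched; no matching can do better.

3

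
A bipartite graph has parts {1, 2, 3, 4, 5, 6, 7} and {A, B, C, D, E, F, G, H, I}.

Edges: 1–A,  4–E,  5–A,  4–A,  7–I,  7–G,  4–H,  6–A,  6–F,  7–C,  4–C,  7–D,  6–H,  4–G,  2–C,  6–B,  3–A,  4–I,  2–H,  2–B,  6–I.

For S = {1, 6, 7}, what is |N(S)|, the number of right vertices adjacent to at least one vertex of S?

8

The union of neighbours of {1, 6, 7} is {A, B, C, D, F, G, H, I}, which has 8 elements.
Since |N(S)| = 8 ≥ |S| = 3, Hall's condition holds for this subset.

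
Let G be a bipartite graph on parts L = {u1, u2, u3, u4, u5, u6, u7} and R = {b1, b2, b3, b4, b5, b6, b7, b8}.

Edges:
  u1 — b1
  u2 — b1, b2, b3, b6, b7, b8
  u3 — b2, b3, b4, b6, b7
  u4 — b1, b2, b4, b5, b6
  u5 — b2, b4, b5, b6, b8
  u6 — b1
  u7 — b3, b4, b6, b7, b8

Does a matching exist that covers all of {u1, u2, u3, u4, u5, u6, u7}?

The set {u1, u6} has only 1 neighbour ({b1}), so by Hall's theorem at most 6 of the 7 left vertices can be matched.
Hence no matching covers every left vertex.

No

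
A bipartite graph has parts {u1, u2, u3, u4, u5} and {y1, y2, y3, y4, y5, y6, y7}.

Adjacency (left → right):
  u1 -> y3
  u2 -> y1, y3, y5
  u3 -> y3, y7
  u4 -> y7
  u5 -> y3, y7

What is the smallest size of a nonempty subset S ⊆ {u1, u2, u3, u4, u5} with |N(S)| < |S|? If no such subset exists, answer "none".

Take S = {u1, u3, u4}. Its neighbourhood is {y3, y7}, so |N(S)| = 2 < |S| = 3.
Every subset of size less than 3 has at least as many neighbours as members, so 3 is the minimum.

3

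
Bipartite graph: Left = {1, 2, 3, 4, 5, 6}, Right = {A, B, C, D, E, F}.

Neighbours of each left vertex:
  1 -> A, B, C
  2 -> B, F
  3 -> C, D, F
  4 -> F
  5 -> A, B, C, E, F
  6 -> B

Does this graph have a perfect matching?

No

The set {2, 4, 6} has only 2 neighbours ({B, F}), so by Hall's theorem at most 5 of the 6 left vertices can be matched.
Hence no matching covers every left vertex.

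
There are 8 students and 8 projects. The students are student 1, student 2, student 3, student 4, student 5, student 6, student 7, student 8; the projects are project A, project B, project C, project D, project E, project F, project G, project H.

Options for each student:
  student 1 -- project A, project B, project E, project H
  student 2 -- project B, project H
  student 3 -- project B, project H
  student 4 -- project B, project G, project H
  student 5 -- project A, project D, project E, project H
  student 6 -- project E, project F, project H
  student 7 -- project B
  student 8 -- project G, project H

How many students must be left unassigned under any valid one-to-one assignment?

For example, pair student 1-project A, student 2-project H, student 3-project B, student 4-project G, student 5-project D, student 6-project E.
The set {student 2, student 3, student 4, student 7, student 8} has only 3 neighbours ({project B, project G, project H}), so by Hall's theorem at most 6 of the 8 students can be matched.
That matches 6 of the 8, leaving 2 unmatched; no matching can do better.

2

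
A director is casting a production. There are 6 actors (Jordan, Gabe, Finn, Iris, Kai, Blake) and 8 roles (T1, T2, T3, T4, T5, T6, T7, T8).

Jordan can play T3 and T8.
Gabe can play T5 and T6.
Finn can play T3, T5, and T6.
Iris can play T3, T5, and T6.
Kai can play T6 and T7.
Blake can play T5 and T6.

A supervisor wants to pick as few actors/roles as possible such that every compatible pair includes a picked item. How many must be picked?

A maximum matching has 5 edges (e.g. Jordan–T8, Gabe–T5, Finn–T3, Iris–T6, Kai–T7).
By König's theorem the minimum vertex cover has the same size. One such cover is {Jordan, Kai, T3, T5, T6}.

5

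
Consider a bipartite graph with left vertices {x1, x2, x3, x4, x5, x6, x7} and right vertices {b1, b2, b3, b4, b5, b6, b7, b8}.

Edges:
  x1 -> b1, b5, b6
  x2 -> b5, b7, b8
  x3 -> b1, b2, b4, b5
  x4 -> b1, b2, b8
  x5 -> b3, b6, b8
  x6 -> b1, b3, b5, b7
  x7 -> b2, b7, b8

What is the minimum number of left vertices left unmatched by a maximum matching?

0

A valid assignment of size 7: x1→b6, x2→b5, x3→b4, x4→b2, x5→b3, x6→b7, x7→b8.
This saturates every left vertex, so 7 is the maximum.
That matches 7 of the 7, leaving 0 unmatched; no matching can do better.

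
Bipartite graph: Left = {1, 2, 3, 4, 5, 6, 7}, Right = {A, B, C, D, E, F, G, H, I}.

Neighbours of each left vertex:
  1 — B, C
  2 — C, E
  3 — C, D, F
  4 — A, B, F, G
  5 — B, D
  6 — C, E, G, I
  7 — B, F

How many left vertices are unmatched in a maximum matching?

A valid assignment of size 7: 1→C, 2→E, 3→F, 4→A, 5→D, 6→G, 7→B.
This saturates every left vertex, so 7 is the maximum.
That matches 7 of the 7, leaving 0 unmatched; no matching can do better.

0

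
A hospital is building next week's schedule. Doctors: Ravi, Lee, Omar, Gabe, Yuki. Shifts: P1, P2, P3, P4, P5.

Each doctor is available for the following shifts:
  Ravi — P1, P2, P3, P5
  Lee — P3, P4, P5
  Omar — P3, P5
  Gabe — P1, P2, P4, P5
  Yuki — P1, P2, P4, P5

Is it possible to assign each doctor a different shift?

One maximum matching: Ravi→P2, Lee→P4, Omar→P3, Gabe→P5, Yuki→P1.
All 5 doctors are covered.

Yes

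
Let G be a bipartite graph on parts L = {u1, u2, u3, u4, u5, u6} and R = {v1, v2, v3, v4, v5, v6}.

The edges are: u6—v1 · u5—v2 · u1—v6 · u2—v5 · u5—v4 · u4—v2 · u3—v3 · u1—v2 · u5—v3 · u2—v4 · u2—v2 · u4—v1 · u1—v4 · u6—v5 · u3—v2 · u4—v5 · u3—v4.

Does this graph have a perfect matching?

For example, pair u1→v6, u2→v5, u3→v3, u4→v2, u5→v4, u6→v1.
Every left vertex is matched, so this is a perfect matching.

Yes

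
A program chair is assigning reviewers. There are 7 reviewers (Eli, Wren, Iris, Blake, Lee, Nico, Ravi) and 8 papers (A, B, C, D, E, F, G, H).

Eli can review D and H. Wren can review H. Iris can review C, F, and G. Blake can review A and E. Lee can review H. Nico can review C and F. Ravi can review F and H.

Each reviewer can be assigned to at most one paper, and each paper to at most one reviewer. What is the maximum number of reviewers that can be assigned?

6

For example, pair Eli→D, Wren→H, Iris→G, Blake→E, Nico→C, Ravi→F.
The set {Wren, Lee} has only 1 neighbour ({H}), so by Hall's theorem at most 6 of the 7 reviewers can be matched.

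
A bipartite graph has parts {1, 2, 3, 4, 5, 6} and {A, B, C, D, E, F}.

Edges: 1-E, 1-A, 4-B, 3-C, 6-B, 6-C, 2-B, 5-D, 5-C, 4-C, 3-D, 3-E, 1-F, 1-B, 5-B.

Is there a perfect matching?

The set {2, 4, 6} has only 2 neighbours ({B, C}), so by Hall's theorem at most 5 of the 6 left vertices can be matched.
Hence no matching covers every left vertex.

No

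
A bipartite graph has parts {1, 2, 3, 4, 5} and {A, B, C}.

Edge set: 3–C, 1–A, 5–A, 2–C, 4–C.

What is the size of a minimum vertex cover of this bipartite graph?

2

A maximum matching has 2 edges (e.g. 1–A, 2–C).
By König's theorem the minimum vertex cover has the same size. One such cover is {A, C}.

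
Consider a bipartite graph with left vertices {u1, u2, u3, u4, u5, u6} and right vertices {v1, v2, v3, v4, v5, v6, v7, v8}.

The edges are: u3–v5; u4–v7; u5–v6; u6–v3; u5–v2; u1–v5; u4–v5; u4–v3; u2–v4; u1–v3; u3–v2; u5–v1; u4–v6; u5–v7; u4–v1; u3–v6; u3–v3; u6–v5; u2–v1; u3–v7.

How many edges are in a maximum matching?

6

One maximum matching: u1-v5, u2-v1, u3-v2, u4-v6, u5-v7, u6-v3.
This saturates every left vertex, so 6 is the maximum.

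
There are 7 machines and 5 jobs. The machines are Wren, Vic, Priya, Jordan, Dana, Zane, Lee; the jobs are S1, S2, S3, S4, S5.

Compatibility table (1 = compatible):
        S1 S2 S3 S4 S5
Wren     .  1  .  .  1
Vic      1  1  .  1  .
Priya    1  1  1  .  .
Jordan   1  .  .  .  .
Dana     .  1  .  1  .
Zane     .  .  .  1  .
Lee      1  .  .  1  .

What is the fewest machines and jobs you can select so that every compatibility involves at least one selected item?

5

The 5 edges Wren–S5, Vic–S4, Priya–S3, Jordan–S1, Dana–S2 form a matching, so any vertex cover needs at least 5 vertices (one per matched edge).
Conversely {Wren, Priya, S1, S2, S4} meets every edge and has exactly 5 vertices, so 5 is optimal.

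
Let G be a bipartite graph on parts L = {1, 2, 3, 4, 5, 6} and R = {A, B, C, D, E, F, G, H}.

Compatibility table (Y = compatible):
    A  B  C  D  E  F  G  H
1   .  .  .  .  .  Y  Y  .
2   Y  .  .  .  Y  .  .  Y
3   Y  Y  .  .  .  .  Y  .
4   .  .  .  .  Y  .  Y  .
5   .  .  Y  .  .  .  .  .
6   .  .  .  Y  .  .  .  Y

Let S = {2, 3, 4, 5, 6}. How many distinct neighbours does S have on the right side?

The union of neighbours of {2, 3, 4, 5, 6} is {A, B, C, D, E, G, H}, which has 7 elements.
Since |N(S)| = 7 ≥ |S| = 5, Hall's condition holds for this subset.

7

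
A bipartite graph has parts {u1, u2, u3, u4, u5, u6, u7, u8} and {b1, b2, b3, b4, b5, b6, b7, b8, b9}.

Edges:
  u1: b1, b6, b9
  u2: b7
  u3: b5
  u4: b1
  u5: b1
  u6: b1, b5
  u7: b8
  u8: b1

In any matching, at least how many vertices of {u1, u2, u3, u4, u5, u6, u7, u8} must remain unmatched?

3

One maximum matching: u1→b6, u2→b7, u3→b5, u4→b1, u7→b8.
The set {u3, u4, u5, u6, u8} has only 2 neighbours ({b1, b5}), so by Hall's theorem at most 5 of the 8 left vertices can be matched.
That matches 5 of the 8, leaving 3 unmatched; no matching can do better.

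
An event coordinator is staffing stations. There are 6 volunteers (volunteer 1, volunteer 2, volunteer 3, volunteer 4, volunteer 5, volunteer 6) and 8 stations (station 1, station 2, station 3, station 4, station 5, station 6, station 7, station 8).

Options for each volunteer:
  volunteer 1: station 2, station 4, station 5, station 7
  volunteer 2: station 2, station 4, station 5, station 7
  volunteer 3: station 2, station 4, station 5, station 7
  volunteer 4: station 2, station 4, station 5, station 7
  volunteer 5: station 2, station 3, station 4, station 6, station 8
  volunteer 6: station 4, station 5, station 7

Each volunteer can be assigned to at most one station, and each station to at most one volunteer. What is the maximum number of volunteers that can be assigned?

5

One maximum matching: volunteer 1→station 4, volunteer 2→station 5, volunteer 3→station 7, volunteer 4→station 2, volunteer 5→station 8.
The set {volunteer 1, volunteer 2, volunteer 3, volunteer 4, volunteer 6} has only 4 neighbours ({station 2, station 4, station 5, station 7}), so by Hall's theorem at most 5 of the 6 volunteers can be matched.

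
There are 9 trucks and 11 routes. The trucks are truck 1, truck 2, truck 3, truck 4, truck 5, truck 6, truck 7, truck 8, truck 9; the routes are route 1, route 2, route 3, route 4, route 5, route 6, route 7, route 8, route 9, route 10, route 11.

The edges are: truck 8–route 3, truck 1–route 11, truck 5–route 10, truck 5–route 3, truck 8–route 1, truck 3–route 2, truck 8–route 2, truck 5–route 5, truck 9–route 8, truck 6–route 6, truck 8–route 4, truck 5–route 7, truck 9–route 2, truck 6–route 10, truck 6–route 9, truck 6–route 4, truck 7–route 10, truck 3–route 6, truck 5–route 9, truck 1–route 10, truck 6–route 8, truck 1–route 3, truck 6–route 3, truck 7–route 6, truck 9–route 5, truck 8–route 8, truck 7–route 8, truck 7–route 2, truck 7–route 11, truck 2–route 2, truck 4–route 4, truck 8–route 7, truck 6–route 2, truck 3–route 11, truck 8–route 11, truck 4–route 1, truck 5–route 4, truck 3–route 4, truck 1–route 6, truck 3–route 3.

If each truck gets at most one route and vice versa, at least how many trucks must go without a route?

0

For example, pair truck 1-route 6, truck 2-route 2, truck 3-route 4, truck 4-route 1, truck 5-route 7, truck 6-route 9, truck 7-route 10, truck 8-route 3, truck 9-route 8.
All 9 trucks are matched, so no larger matching exists.
That matches 9 of the 9, leaving 0 unmatched; no matching can do better.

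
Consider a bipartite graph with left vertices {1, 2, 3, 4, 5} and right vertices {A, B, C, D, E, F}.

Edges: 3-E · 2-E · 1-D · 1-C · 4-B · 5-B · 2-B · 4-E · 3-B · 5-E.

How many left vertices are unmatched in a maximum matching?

2

A valid assignment of size 3: 1–C, 2–E, 3–B.
The set {2, 3, 4, 5} has only 2 neighbours ({B, E}), so by Hall's theorem at most 3 of the 5 left vertices can be matched.
That matches 3 of the 5, leaving 2 unmatched; no matching can do better.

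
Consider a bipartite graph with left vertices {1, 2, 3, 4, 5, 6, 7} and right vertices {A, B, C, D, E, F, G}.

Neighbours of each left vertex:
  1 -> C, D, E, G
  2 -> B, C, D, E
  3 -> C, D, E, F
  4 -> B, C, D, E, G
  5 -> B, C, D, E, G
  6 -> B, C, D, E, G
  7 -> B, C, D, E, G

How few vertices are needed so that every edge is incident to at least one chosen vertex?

The 6 edges 1–D, 2–C, 3–F, 4–B, 5–E, 6–G form a matching, so any vertex cover needs at least 6 vertices (one per matched edge).
Conversely {3, B, C, D, E, G} meets every edge and has exactly 6 vertices, so 6 is optimal.

6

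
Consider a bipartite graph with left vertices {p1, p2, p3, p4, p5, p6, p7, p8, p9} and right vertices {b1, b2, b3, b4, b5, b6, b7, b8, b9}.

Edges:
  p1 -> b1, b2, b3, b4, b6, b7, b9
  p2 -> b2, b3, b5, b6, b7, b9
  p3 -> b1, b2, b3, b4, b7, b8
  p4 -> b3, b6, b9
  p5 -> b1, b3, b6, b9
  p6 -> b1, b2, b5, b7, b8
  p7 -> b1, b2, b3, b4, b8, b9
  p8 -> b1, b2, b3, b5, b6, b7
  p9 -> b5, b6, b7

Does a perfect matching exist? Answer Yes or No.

A valid assignment of size 9: p1-b6, p2-b2, p3-b8, p4-b3, p5-b9, p6-b7, p7-b4, p8-b1, p9-b5.
All 9 left vertices are covered.

Yes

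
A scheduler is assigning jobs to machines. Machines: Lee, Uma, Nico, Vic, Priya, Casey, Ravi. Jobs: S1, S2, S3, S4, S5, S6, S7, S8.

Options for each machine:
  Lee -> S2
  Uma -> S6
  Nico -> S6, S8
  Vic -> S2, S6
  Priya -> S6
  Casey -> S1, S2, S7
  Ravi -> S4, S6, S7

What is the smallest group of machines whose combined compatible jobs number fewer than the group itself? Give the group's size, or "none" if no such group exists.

2

Take S = {Uma, Priya}. Its neighbourhood is {S6}, so |N(S)| = 1 < |S| = 2.
No single vertex violates Hall's condition since each has at least one neighbour, so 2 is the minimum.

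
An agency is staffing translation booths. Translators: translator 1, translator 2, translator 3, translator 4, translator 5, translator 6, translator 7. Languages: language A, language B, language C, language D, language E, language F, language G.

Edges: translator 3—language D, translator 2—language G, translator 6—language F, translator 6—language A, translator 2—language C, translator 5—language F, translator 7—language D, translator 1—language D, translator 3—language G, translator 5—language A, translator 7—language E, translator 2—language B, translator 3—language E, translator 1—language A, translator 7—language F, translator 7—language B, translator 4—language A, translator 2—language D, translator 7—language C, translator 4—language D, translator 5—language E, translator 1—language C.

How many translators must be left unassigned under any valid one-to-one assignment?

0

One maximum matching: translator 1-language C, translator 2-language B, translator 3-language G, translator 4-language D, translator 5-language E, translator 6-language A, translator 7-language F.
All 7 translators are matched, so no larger matching exists.
That matches 7 of the 7, leaving 0 unmatched; no matching can do better.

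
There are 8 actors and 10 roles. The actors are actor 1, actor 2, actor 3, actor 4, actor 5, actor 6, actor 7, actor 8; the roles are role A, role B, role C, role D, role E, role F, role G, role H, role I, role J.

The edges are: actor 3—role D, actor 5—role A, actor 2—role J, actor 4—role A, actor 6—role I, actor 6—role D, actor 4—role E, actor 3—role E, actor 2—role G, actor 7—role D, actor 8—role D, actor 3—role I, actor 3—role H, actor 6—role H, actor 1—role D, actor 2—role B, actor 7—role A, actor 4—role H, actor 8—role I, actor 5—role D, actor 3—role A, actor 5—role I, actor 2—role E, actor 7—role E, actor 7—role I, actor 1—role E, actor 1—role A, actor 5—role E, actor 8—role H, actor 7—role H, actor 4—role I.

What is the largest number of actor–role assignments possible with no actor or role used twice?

6

For example, pair actor 1–role E, actor 2–role G, actor 3–role A, actor 4–role H, actor 5–role I, actor 6–role D.
The set {actor 1, actor 3, actor 4, actor 5, actor 6, actor 7, actor 8} has only 5 neighbours ({role A, role D, role E, role H, role I}), so by Hall's theorem at most 6 of the 8 actors can be matched.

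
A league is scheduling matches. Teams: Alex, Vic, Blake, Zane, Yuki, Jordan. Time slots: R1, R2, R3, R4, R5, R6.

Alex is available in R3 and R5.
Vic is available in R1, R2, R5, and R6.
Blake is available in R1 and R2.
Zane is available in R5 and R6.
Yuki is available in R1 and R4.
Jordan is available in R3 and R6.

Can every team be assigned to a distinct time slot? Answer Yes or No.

For example, pair Alex-R3, Vic-R2, Blake-R1, Zane-R5, Yuki-R4, Jordan-R6.
Every team is matched, so this is a perfect matching.

Yes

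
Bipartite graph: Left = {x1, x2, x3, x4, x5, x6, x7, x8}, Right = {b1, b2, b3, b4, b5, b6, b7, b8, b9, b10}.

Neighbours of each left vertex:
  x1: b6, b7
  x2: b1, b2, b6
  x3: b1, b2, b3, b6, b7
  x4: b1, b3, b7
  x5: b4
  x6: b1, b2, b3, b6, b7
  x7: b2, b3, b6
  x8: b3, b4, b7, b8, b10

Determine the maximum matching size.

7

A valid assignment of size 7: x1-b6, x2-b2, x3-b1, x4-b3, x5-b4, x6-b7, x8-b8.
The set {x1, x2, x3, x4, x6, x7} has only 5 neighbours ({b1, b2, b3, b6, b7}), so by Hall's theorem at most 7 of the 8 left vertices can be matched.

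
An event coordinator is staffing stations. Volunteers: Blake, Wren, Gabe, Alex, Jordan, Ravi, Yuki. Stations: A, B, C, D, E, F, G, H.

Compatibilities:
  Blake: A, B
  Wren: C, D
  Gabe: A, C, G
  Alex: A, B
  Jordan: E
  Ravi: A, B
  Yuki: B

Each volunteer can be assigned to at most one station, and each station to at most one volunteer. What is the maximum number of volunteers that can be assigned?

5

A valid assignment of size 5: Blake-A, Wren-D, Gabe-C, Alex-B, Jordan-E.
The set {Blake, Alex, Ravi, Yuki} has only 2 neighbours ({A, B}), so by Hall's theorem at most 5 of the 7 volunteers can be matched.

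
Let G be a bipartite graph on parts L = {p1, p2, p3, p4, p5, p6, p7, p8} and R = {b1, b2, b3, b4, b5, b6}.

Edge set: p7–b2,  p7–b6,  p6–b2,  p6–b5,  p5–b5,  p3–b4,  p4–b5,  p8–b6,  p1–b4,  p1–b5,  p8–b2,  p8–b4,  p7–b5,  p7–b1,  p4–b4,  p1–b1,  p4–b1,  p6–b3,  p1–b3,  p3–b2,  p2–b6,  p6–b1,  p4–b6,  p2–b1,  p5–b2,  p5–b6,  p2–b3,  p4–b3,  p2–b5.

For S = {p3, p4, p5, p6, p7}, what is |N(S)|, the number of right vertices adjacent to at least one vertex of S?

The union of neighbours of {p3, p4, p5, p6, p7} is {b1, b2, b3, b4, b5, b6}, which has 6 elements.
Since |N(S)| = 6 ≥ |S| = 5, Hall's condition holds for this subset.

6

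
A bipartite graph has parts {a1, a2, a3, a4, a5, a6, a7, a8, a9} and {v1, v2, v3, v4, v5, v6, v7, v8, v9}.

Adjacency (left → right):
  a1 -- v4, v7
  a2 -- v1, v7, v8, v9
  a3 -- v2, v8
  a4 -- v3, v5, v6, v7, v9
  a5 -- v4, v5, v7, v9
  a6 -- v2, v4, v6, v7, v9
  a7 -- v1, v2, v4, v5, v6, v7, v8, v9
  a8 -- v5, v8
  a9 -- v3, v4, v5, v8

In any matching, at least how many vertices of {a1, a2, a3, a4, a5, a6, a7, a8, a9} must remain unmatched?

A valid assignment of size 9: a1-v7, a2-v1, a3-v2, a4-v3, a5-v9, a6-v4, a7-v6, a8-v5, a9-v8.
This saturates every left vertex, so 9 is the maximum.
That matches 9 of the 9, leaving 0 unmatched; no matching can do better.

0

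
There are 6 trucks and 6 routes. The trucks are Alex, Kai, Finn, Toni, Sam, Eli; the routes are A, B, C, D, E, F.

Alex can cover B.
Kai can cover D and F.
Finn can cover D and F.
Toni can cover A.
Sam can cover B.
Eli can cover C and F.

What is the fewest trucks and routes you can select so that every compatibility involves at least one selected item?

A maximum matching has 5 edges (e.g. Alex–B, Kai–D, Finn–F, Toni–A, Eli–C).
By König's theorem the minimum vertex cover has the same size. One such cover is {Kai, Finn, Toni, Eli, B}.

5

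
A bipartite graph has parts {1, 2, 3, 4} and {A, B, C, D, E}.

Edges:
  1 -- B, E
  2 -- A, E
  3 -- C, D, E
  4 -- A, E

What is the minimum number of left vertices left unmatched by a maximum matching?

0

One maximum matching: 1–B, 2–A, 3–C, 4–E.
All 4 left vertices are matched, so no larger matching exists.
That matches 4 of the 4, leaving 0 unmatched; no matching can do better.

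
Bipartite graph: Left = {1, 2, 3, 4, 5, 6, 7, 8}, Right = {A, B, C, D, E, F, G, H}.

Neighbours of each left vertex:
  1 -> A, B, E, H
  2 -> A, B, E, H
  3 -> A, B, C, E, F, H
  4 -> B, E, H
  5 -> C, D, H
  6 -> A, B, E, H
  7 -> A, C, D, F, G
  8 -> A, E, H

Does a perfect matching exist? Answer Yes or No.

The set {1, 2, 4, 6, 8} has only 4 neighbours ({A, B, E, H}), so by Hall's theorem at most 7 of the 8 left vertices can be matched.
Hence no matching covers every left vertex.

No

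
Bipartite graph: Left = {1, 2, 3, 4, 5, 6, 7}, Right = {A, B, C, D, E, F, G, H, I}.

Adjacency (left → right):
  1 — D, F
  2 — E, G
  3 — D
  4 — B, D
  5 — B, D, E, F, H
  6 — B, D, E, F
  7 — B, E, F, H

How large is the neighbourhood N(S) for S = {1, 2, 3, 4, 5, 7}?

The union of neighbours of {1, 2, 3, 4, 5, 7} is {B, D, E, F, G, H}, which has 6 elements.
Since |N(S)| = 6 ≥ |S| = 6, Hall's condition holds for this subset.

6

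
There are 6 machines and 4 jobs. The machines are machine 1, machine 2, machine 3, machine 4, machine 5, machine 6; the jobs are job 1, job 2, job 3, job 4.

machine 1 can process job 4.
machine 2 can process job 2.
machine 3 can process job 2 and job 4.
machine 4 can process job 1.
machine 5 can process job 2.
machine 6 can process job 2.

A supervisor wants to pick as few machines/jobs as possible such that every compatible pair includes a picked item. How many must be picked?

{machine 4, job 2, job 4} is a vertex cover of size 3: every edge has an endpoint in this set.
No smaller cover exists because machine 1–job 4, machine 2–job 2, machine 4–job 1 is a matching of size 3, and a cover must include an endpoint of each of these disjoint edges (König's theorem).

3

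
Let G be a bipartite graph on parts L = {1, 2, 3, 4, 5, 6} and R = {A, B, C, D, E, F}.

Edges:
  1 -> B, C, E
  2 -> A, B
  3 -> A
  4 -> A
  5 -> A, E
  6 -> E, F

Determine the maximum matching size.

One maximum matching: 1-C, 2-B, 3-A, 5-E, 6-F.
The set {3, 4} has only 1 neighbour ({A}), so by Hall's theorem at most 5 of the 6 left vertices can be matched.

5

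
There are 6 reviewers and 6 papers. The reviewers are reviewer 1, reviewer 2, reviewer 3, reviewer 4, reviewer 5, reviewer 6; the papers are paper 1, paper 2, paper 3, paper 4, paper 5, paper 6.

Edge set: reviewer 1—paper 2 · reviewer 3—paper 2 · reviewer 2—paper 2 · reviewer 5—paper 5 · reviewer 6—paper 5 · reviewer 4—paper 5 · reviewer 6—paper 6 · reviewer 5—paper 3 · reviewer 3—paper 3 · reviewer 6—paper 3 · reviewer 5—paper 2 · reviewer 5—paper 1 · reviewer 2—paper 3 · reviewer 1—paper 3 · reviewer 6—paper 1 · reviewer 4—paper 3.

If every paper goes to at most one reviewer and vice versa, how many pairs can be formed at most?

A valid assignment of size 5: reviewer 1-paper 3, reviewer 2-paper 2, reviewer 4-paper 5, reviewer 5-paper 1, reviewer 6-paper 6.
The set {reviewer 1, reviewer 2, reviewer 3} has only 2 neighbours ({paper 2, paper 3}), so by Hall's theorem at most 5 of the 6 reviewers can be matched.

5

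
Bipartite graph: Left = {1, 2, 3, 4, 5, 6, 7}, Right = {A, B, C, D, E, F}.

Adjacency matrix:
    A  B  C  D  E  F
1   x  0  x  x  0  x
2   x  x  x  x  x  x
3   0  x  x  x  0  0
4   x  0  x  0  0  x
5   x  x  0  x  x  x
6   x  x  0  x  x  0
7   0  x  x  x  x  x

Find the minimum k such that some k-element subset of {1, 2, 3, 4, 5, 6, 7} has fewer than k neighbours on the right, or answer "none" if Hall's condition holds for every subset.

7

Take S = {1, 2, 3, 4, 5, 6, 7}. Its neighbourhood is {A, B, C, D, E, F}, so |N(S)| = 6 < |S| = 7.
Every subset of size less than 7 has at least as many neighbours as members, so 7 is the minimum.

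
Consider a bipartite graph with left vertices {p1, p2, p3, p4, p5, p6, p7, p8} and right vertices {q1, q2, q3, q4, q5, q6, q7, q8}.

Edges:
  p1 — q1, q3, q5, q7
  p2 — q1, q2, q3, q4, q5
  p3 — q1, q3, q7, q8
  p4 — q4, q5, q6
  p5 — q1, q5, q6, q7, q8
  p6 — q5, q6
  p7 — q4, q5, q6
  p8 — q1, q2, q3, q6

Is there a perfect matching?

Yes

A valid assignment of size 8: p1→q3, p2→q1, p3→q8, p4→q4, p5→q7, p6→q5, p7→q6, p8→q2.
Every left vertex is matched, so this is a perfect matching.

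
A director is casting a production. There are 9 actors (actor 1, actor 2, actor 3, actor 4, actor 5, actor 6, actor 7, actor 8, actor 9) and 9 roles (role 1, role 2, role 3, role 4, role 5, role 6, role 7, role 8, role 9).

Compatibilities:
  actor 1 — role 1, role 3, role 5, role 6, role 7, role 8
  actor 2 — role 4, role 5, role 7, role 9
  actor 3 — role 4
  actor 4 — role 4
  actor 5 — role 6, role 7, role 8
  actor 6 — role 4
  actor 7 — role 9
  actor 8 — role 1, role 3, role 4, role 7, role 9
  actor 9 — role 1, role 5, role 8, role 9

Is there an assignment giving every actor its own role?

No

The set {actor 3, actor 4, actor 6} has only 1 neighbour ({role 4}), so by Hall's theorem at most 7 of the 9 actors can be matched.
Hence no matching covers every actor.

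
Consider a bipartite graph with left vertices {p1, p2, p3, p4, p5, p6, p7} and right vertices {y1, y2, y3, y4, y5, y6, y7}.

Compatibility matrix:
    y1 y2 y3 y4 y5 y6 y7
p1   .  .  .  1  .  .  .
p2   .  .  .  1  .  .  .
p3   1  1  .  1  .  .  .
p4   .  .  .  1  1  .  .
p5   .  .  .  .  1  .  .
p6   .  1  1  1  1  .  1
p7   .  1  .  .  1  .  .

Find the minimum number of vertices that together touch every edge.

5

The 5 edges p1–y4, p3–y1, p4–y5, p6–y7, p7–y2 form a matching, so any vertex cover needs at least 5 vertices (one per matched edge).
Conversely {p3, p6, p7, y4, y5} meets every edge and has exactly 5 vertices, so 5 is optimal.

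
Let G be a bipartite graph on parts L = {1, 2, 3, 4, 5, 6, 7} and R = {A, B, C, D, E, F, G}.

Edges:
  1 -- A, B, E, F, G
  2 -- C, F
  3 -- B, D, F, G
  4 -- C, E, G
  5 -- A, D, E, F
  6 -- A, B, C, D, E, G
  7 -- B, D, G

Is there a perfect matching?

Yes

A valid assignment of size 7: 1–A, 2–C, 3–F, 4–E, 5–D, 6–G, 7–B.
Every left vertex is matched, so this is a perfect matching.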